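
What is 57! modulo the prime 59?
(58)! = (57)! × (58) ≡ -1 mod 59. So (57)! ≡ -1 × (58)^(-1) ≡ (-1)×(-1) = 1 mod 59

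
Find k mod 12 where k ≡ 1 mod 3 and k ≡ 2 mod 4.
M = 3 × 4 = 12. M₁ = 4, y₁ ≡ 1 mod 3. M₂ = 3, y₂ ≡ 3 mod 4. k = 1×4×1 + 2×3×3 ≡ 10 mod 12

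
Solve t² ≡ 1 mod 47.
The square roots of 1 mod 47 are 1 and 46. Verify: 1² = 1 ≡ 1 mod 47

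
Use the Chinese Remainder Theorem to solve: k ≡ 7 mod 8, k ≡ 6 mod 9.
M = 8 × 9 = 72. M₁ = 9, y₁ ≡ 1 mod 8. M₂ = 8, y₂ ≡ 8 mod 9. k = 7×9×1 + 6×8×8 ≡ 15 mod 72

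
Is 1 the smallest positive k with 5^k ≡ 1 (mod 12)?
Powers of 5 mod 12: 5^1≡5, 5^2≡1. 5^1≡5≢1, so ord ≠ 1. No, the actual order is 2.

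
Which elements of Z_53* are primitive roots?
There are φ(52) = 24 primitive roots mod 53: {2, 3, 5, 8, 12, 14, 18, 19, 20, 21, 22, 26, 27, 31, 32, 33, 34, 35, 39, 41, 45, 48, 50, 51}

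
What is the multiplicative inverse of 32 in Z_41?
Since 41 is prime, by Fermat 32^(-1) ≡ 32^{39} ≡ 9 mod 41. Verify: 32 × 9 = 288 ≡ 1 mod 41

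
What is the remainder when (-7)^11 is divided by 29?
By repeated squaring mod 29: (-7)^{1}≡22, (-7)^{2}≡20, (-7)^{4}≡23, (-7)^{8}≡7. Then (-7)^{11} = (-7)^{8+2+1} ≡ 7 × 20 × 22 ≡ 6 mod 29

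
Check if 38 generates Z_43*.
38^{21} ≡ 1 mod 43 and 21 < 42, so ord_43(38) = 21 ≠ 42 and 38 is not a primitive root.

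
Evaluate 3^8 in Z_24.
By repeated squaring (mod 24): 3^{1}≡3, 3^{2}≡9, 3^{4}≡9, 3^{8}≡9. So 3^{8} ≡ 9 (mod 24)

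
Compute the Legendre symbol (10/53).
(10/53) = 10^{26} mod 53 = 1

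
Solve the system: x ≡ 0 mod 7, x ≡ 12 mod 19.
M = 7 × 19 = 133. M₁ = 19, y₁ ≡ 3 mod 7. M₂ = 7, y₂ ≡ 11 mod 19. x = 0×19×3 + 12×7×11 ≡ 126 mod 133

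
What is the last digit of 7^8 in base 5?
Using Fermat: 7^{4} ≡ 1 (mod 5). 8 ≡ 0 (mod 4). So 7^{8} ≡ 7^{0} ≡ 1 (mod 5)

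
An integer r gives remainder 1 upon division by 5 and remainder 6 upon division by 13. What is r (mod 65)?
M = 5 × 13 = 65. M₁ = 13, y₁ ≡ 2 (mod 5). M₂ = 5, y₂ ≡ 8 (mod 13). r = 1×13×2 + 6×5×8 ≡ 6 (mod 65)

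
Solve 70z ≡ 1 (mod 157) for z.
Since 157 is prime, by Fermat 70^(-1) ≡ 70^{155} ≡ 83 (mod 157). Verify: 70 × 83 = 5810 ≡ 1 (mod 157)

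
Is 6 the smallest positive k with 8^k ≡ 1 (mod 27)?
Powers of 8 mod 27: 8^1≡8, 8^2≡10, 8^3≡26, 8^4≡19, 8^5≡17, 8^6≡1. First k with 8^k≡1 is k=6. Yes, ord_27(8) = 6.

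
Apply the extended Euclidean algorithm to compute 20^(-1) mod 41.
Extended GCD: 20(-2) + 41(1) = 1. So 20^(-1) ≡ -2 ≡ 39 mod 41. Verify: 20 × 39 = 780 ≡ 1 mod 41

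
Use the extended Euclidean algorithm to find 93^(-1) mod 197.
Extended GCD: 93(-36) + 197(17) = 1. So 93^(-1) ≡ -36 ≡ 161 (mod 197). Verify: 93 × 161 = 14973 ≡ 1 (mod 197)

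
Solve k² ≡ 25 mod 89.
The square roots of 25 mod 89 are 5 and 84. Verify: 5² = 25 ≡ 25 mod 89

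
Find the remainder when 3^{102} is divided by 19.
By Fermat: 3^{18} ≡ 1 (mod 19). 102 = 5×18 + 12. So 3^{102} ≡ 3^{12} ≡ 11 (mod 19)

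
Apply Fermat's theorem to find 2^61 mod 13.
By Fermat: 2^{12} ≡ 1 mod 13. 61 = 5×12 + 1. So 2^{61} ≡ 2^{1} ≡ 2 mod 13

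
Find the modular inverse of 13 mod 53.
Since 53 is prime, by Fermat 13^(-1) ≡ 13^{51} ≡ 49 mod 53. Verify: 13 × 49 = 637 ≡ 1 mod 53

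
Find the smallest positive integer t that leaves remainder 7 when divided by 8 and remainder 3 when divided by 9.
M = 8 × 9 = 72. M₁ = 9, y₁ ≡ 1 (mod 8). M₂ = 8, y₂ ≡ 8 (mod 9). t = 7×9×1 + 3×8×8 ≡ 39 (mod 72)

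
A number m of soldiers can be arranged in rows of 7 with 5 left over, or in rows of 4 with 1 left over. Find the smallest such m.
M = 7 × 4 = 28. M₁ = 4, y₁ ≡ 2 mod 7. M₂ = 7, y₂ ≡ 3 mod 4. m = 5×4×2 + 1×7×3 ≡ 5 mod 28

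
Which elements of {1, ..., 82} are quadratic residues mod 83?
QRs mod 83: {1, 3, 4, 7, 9, 10, 11, 12, 16, 17, 21, 23, 25, 26, 27, 28, 29, 30, 31, 33, 36, 37, 38, 40, 41, 44, 48, 49, 51, 59, 61, 63, 64, 65, 68, 69, 70, 75, 77, 78, 81}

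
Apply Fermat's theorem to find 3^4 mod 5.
By Fermat's Little Theorem, 3^{4} ≡ 1 mod 5 since 5 is prime and gcd(3, 5) = 1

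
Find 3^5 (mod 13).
By repeated squaring (mod 13): 3^{1}≡3, 3^{2}≡9, 3^{4}≡3. Then 3^{5} = 3^{4+1} ≡ 3 × 3 ≡ 9 (mod 13)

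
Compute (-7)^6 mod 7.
By repeated squaring (mod 7): (-7)^{1}≡0, (-7)^{2}≡0, (-7)^{4}≡0. Then (-7)^{6} = (-7)^{4+2} ≡ 0 × 0 ≡ 0 (mod 7)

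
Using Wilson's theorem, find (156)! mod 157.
By Wilson's theorem, (156)! ≡ -1 ≡ 156 mod 157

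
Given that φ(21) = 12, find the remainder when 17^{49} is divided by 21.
By Euler: 17^{12} ≡ 1 (mod 21) since gcd(17, 21) = 1. 49 = 4×12 + 1. So 17^{49} ≡ 17^{1} ≡ 17 (mod 21)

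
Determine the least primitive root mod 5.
g = 2. Powers: [2, 4, 3, 1] generates all 4 non-zero residues.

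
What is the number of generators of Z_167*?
Number of primitive roots mod 167 = φ(p-1) = φ(166) = 82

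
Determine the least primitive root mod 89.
g = 3. For each prime q|88: 3^{44}≡88, 3^{8}≡64, none ≡ 1, so ord_89(3) = 88 and 3 is a primitive root.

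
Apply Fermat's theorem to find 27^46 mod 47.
By Fermat's Little Theorem, 27^{46} ≡ 1 mod 47 since 47 is prime and gcd(27, 47) = 1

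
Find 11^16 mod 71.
By repeated squaring mod 71: 11^{1}≡11, 11^{2}≡50, 11^{4}≡15, 11^{8}≡12, 11^{16}≡2. So 11^{16} ≡ 2 mod 71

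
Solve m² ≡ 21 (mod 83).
The square roots of 21 mod 83 are 41 and 42. Verify: 41² = 1681 ≡ 21 (mod 83)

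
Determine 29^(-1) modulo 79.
Since 79 is prime, by Fermat 29^(-1) ≡ 29^{77} ≡ 30 (mod 79). Verify: 29 × 30 = 870 ≡ 1 (mod 79)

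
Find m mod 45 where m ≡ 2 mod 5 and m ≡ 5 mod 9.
M = 5 × 9 = 45. M₁ = 9, y₁ ≡ 4 mod 5. M₂ = 5, y₂ ≡ 2 mod 9. m = 2×9×4 + 5×5×2 ≡ 32 mod 45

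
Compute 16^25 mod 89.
By repeated squaring (mod 89): 16^{1}≡16, 16^{2}≡78, 16^{4}≡32, 16^{8}≡45, 16^{16}≡67. Then 16^{25} = 16^{16+8+1} ≡ 67 × 45 × 16 ≡ 2 (mod 89)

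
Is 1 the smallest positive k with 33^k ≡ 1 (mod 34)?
Powers of 33 mod 34: 33^1≡33, 33^2≡1. 33^1≡33≢1, so ord ≠ 1. No, the actual order is 2.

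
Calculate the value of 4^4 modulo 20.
4^{4} = 256 ≡ 16 (mod 20)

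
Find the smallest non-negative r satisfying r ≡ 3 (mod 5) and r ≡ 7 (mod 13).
M = 5 × 13 = 65. M₁ = 13, y₁ ≡ 2 (mod 5). M₂ = 5, y₂ ≡ 8 (mod 13). r = 3×13×2 + 7×5×8 ≡ 33 (mod 65)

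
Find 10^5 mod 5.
By repeated squaring mod 5: 10^{1}≡0, 10^{2}≡0, 10^{4}≡0. Then 10^{5} = 10^{4+1} ≡ 0 × 0 ≡ 0 mod 5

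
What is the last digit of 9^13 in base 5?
Using Fermat: 9^{4} ≡ 1 (mod 5). 13 ≡ 1 (mod 4). So 9^{13} ≡ 9^{1} ≡ 4 (mod 5)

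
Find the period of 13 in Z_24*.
Powers of 13 mod 24: 13^1≡13, 13^2≡1. ord_24(13) = 2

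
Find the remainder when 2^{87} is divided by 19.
By Fermat: 2^{18} ≡ 1 (mod 19). 87 = 4×18 + 15. So 2^{87} ≡ 2^{15} ≡ 12 (mod 19)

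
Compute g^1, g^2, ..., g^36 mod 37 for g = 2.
2^1, 2^2, ..., 2^{36} mod 37: [2, 4, 8, 16, 32, 27, 17, 34, 31, 25, 13, 26, 15, 30, 23, 9, 18, 36, 35, 33, 29, 21, 5, 10, 20, 3, 6, 12, 24, 11, 22, 7, 14, 28, 19, 1]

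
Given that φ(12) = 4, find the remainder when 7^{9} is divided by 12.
By Euler: 7^{4} ≡ 1 mod 12 since gcd(7, 12) = 1. 9 = 2×4 + 1. So 7^{9} ≡ 7^{1} ≡ 7 mod 12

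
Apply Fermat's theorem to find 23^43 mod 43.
By Fermat: 23^{42} ≡ 1 mod 43. So 23^{43} = 23^{42} · 23^{1} ≡ 23^{1} ≡ 23 mod 43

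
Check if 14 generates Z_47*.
14^{23} ≡ 1 mod 47 and 23 < 46, so ord_47(14) = 23 ≠ 46 and 14 is not a primitive root.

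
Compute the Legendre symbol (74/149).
(74/149) = 74^{74} mod 149 = -1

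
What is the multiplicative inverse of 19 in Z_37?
Since 37 is prime, by Fermat 19^(-1) ≡ 19^{35} ≡ 2 mod 37. Verify: 19 × 2 = 38 ≡ 1 mod 37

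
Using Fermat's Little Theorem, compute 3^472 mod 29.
By Fermat: 3^{28} ≡ 1 (mod 29). 472 ≡ 24 (mod 28). So 3^{472} ≡ 3^{24} ≡ 24 (mod 29)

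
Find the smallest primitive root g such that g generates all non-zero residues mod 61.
g = 2. Powers: [2, 4, 8, 16, 32, 3, ...] generates all 60 non-zero residues.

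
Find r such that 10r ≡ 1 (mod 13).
Since 13 is prime, by Fermat 10^(-1) ≡ 10^{11} ≡ 4 (mod 13). Verify: 10 × 4 = 40 ≡ 1 (mod 13)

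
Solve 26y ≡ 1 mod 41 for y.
Since 41 is prime, by Fermat 26^(-1) ≡ 26^{39} ≡ 30 mod 41. Verify: 26 × 30 = 780 ≡ 1 mod 41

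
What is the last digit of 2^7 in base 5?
Using Fermat: 2^{4} ≡ 1 (mod 5). 7 ≡ 3 (mod 4). So 2^{7} ≡ 2^{3} ≡ 3 (mod 5)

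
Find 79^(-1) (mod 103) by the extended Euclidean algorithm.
Extended GCD: 79(30) + 103(-23) = 1. So 79^(-1) ≡ 30 (mod 103). Verify: 79 × 30 = 2370 ≡ 1 (mod 103)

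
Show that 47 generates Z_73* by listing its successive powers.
47^1, 47^2, ..., 47^{72} mod 73: [47, 19, 17, 69, 31, 70, 5, 16, 22, 12, 53, 9, 58, 25, 7, 37, 60, 46, 45, 71, 52, 35, 39, 8, 11, 6, 63, 41, 29, 49, 40, 55, 30, 23, 59, 72, 26, 54, 56, 4, 42, 3, 68, 57, 51, 61, 20, 64, 15, 48, 66, 36, 13, 27, 28, 2, 21, 38, 34, 65, 62, 67, 10, 32, 44, 24, 33, 18, 43, 50, 14, 1]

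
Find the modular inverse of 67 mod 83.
Since 83 is prime, by Fermat 67^(-1) ≡ 67^{81} ≡ 57 (mod 83). Verify: 67 × 57 = 3819 ≡ 1 (mod 83)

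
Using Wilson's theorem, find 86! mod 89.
(88)! = (86)! × (87) × (88) ≡ -1 (mod 89). So (86)! ≡ -1 × [(88)(87)]^(-1) ≡ 44 (mod 89)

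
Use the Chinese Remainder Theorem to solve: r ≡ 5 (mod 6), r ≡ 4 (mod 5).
M = 6 × 5 = 30. M₁ = 5, y₁ ≡ 5 (mod 6). M₂ = 6, y₂ ≡ 1 (mod 5). r = 5×5×5 + 4×6×1 ≡ 29 (mod 30)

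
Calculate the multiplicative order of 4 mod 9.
Powers of 4 mod 9: 4^1≡4, 4^2≡7, 4^3≡1. Order = 3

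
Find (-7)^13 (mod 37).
By repeated squaring (mod 37): (-7)^{1}≡30, (-7)^{2}≡12, (-7)^{4}≡33, (-7)^{8}≡16. Then (-7)^{13} = (-7)^{8+4+1} ≡ 16 × 33 × 30 ≡ 4 (mod 37)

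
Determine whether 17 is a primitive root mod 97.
ord_97(17) divides 96. For each prime q|96: 17^{48}≡96, 17^{32}≡61, none ≡ 1. So 17 has order 96 and is a primitive root mod 97.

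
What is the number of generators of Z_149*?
There are φ(149-1) = φ(148) = 72 primitive roots modulo 149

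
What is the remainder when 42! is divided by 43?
By Wilson's theorem, (42)! ≡ -1 ≡ 42 (mod 43)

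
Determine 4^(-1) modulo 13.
Since 13 is prime, by Fermat 4^(-1) ≡ 4^{11} ≡ 10 (mod 13). Verify: 4 × 10 = 40 ≡ 1 (mod 13)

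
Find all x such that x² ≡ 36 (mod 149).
The square roots of 36 mod 149 are 6 and 143. Verify: 6² = 36 ≡ 36 (mod 149)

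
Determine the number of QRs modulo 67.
For prime 67, there are (p-1)/2 = (67-1)/2 = 33 quadratic residues (excluding 0).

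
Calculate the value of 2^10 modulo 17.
By repeated squaring mod 17: 2^{1}≡2, 2^{2}≡4, 2^{4}≡16, 2^{8}≡1. Then 2^{10} = 2^{8+2} ≡ 1 × 4 ≡ 4 mod 17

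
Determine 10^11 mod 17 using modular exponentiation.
By repeated squaring mod 17: 10^{1}≡10, 10^{2}≡15, 10^{4}≡4, 10^{8}≡16. Then 10^{11} = 10^{8+2+1} ≡ 16 × 15 × 10 ≡ 3 mod 17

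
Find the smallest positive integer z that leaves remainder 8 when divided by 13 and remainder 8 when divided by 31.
M = 13 × 31 = 403. M₁ = 31, y₁ ≡ 8 mod 13. M₂ = 13, y₂ ≡ 12 mod 31. z = 8×31×8 + 8×13×12 ≡ 8 mod 403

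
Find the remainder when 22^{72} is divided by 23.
By Fermat: 22^{22} ≡ 1 (mod 23). 72 = 3×22 + 6. So 22^{72} ≡ 22^{6} ≡ 1 (mod 23)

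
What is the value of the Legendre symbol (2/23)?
(2/23) = 2^{11} mod 23 = 1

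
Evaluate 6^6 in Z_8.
By repeated squaring mod 8: 6^{1}≡6, 6^{2}≡4, 6^{4}≡0. Then 6^{6} = 6^{4+2} ≡ 0 × 4 ≡ 0 mod 8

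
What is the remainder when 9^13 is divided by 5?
Using Fermat: 9^{4} ≡ 1 (mod 5). 13 ≡ 1 (mod 4). So 9^{13} ≡ 9^{1} ≡ 4 (mod 5)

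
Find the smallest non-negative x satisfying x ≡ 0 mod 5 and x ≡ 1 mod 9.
M = 5 × 9 = 45. M₁ = 9, y₁ ≡ 4 mod 5. M₂ = 5, y₂ ≡ 2 mod 9. x = 0×9×4 + 1×5×2 ≡ 10 mod 45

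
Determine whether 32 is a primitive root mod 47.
32^{23} ≡ 1 mod 47 and 23 < 46, so ord_47(32) = 23 ≠ 46 and 32 is not a primitive root.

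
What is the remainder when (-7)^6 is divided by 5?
Using Fermat: (-7)^{4} ≡ 1 mod 5. 6 ≡ 2 mod 4. So (-7)^{6} ≡ (-7)^{2} ≡ 4 mod 5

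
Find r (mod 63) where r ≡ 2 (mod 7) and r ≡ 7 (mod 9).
M = 7 × 9 = 63. M₁ = 9, y₁ ≡ 4 (mod 7). M₂ = 7, y₂ ≡ 4 (mod 9). r = 2×9×4 + 7×7×4 ≡ 16 (mod 63)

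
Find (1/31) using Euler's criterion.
(1/31) = 1^{15} mod 31 = 1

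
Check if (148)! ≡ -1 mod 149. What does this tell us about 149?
(148)! mod 149 = 148. Since this equals -1 mod 149, Wilson confirms 149 is prime.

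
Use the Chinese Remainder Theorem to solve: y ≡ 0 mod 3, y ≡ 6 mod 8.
M = 3 × 8 = 24. M₁ = 8, y₁ ≡ 2 mod 3. M₂ = 3, y₂ ≡ 3 mod 8. y = 0×8×2 + 6×3×3 ≡ 6 mod 24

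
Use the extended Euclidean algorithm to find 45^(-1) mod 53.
Extended GCD: 45(-20) + 53(17) = 1. So 45^(-1) ≡ -20 ≡ 33 mod 53. Verify: 45 × 33 = 1485 ≡ 1 mod 53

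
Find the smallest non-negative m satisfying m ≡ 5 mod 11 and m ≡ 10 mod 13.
M = 11 × 13 = 143. M₁ = 13, y₁ ≡ 6 mod 11. M₂ = 11, y₂ ≡ 6 mod 13. m = 5×13×6 + 10×11×6 ≡ 49 mod 143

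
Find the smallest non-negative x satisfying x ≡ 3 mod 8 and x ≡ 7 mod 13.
M = 8 × 13 = 104. M₁ = 13, y₁ ≡ 5 mod 8. M₂ = 8, y₂ ≡ 5 mod 13. x = 3×13×5 + 7×8×5 ≡ 59 mod 104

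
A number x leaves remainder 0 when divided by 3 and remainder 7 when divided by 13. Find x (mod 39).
M = 3 × 13 = 39. M₁ = 13, y₁ ≡ 1 (mod 3). M₂ = 3, y₂ ≡ 9 (mod 13). x = 0×13×1 + 7×3×9 ≡ 33 (mod 39)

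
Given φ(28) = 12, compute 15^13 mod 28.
By Euler: 15^{12} ≡ 1 (mod 28) since gcd(15, 28) = 1. 13 = 1×12 + 1. So 15^{13} ≡ 15^{1} ≡ 15 (mod 28)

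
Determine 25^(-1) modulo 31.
Since 31 is prime, by Fermat 25^(-1) ≡ 25^{29} ≡ 5 mod 31. Verify: 25 × 5 = 125 ≡ 1 mod 31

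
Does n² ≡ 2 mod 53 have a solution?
By Euler's criterion: 2^{26} ≡ 52 mod 53. Since this equals -1 (≡ 52), 2 is not a QR.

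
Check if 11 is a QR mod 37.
By Euler's criterion: 11^{18} ≡ 1 (mod 37). Since this equals 1, 11 is a QR.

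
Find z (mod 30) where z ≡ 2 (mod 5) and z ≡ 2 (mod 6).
M = 5 × 6 = 30. M₁ = 6, y₁ ≡ 1 (mod 5). M₂ = 5, y₂ ≡ 5 (mod 6). z = 2×6×1 + 2×5×5 ≡ 2 (mod 30)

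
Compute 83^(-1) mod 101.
Since 101 is prime, by Fermat 83^(-1) ≡ 83^{99} ≡ 28 mod 101. Verify: 83 × 28 = 2324 ≡ 1 mod 101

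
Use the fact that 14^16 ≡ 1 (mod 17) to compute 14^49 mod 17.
By Fermat: 14^{16} ≡ 1 (mod 17). 49 = 3×16 + 1. So 14^{49} ≡ 14^{1} ≡ 14 (mod 17)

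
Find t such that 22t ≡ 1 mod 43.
Since 43 is prime, by Fermat 22^(-1) ≡ 22^{41} ≡ 2 mod 43. Verify: 22 × 2 = 44 ≡ 1 mod 43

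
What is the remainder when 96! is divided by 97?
By Wilson's theorem, (96)! ≡ -1 ≡ 96 mod 97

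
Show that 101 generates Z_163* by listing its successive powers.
101^1, 101^2, ..., 101^{162} mod 163: [101, 95, 141, 60, 29, 158, 147, 14, 110, 26, 18, 25, 80, 93, 102, 33, 73, 38, 89, 24, 142, 161, 124, 136, 44, 43, 105, 10, 32, 135, 106, 111, 127, 113, 3, 140, 122, 97, 17, 87, 148, 115, 42, 4, 78, 54, 75, 77, 116, 143, 99, 56, 114, 104, 72, 100, 157, 46, 82, 132, 129, 152, 30, 96, 79, 155, 7, 55, 13, 9, 94, 40, 128, 51, 98, 118, 19, 126, 12, 71, 162, 62, 68, 22, 103, 134, 5, 16, 149, 53, 137, 145, 138, 83, 70, 61, 130, 90, 125, 74, 139, 21, 2, 39, 27, 119, 120, 58, 153, 131, 28, 57, 52, 36, 50, 160, 23, 41, 66, 146, 76, 15, 48, 121, 159, 85, 109, 88, 86, 47, 20, 64, 107, 49, 59, 91, 63, 6, 117, 81, 31, 34, 11, 133, 67, 84, 8, 156, 108, 150, 154, 69, 123, 35, 112, 65, 45, 144, 37, 151, 92, 1]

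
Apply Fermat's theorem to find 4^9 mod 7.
By Fermat: 4^{6} ≡ 1 mod 7. So 4^{9} = 4^{6} · 4^{3} ≡ 4^{3} ≡ 1 mod 7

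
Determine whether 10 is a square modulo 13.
By Euler's criterion: 10^{6} ≡ 1 mod 13. Since this equals 1, 10 is a QR.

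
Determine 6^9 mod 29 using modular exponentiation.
By repeated squaring (mod 29): 6^{1}≡6, 6^{2}≡7, 6^{4}≡20, 6^{8}≡23. Then 6^{9} = 6^{8+1} ≡ 23 × 6 ≡ 22 (mod 29)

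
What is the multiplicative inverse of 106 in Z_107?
Since 107 is prime, by Fermat 106^(-1) ≡ 106^{105} ≡ 106 mod 107. Verify: 106 × 106 = 11236 ≡ 1 mod 107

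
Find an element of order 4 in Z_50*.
7 has order 4 mod 50 since 7^{4} ≡ 1 mod 50 and no smaller power works.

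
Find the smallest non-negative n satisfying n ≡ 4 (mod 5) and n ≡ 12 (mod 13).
M = 5 × 13 = 65. M₁ = 13, y₁ ≡ 2 (mod 5). M₂ = 5, y₂ ≡ 8 (mod 13). n = 4×13×2 + 12×5×8 ≡ 64 (mod 65)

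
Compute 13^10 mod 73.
By repeated squaring (mod 73): 13^{1}≡13, 13^{2}≡23, 13^{4}≡18, 13^{8}≡32. Then 13^{10} = 13^{8+2} ≡ 32 × 23 ≡ 6 (mod 73)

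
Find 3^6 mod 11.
By repeated squaring mod 11: 3^{1}≡3, 3^{2}≡9, 3^{4}≡4. Then 3^{6} = 3^{4+2} ≡ 4 × 9 ≡ 3 mod 11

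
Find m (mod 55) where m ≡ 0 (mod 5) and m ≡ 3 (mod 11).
M = 5 × 11 = 55. M₁ = 11, y₁ ≡ 1 (mod 5). M₂ = 5, y₂ ≡ 9 (mod 11). m = 0×11×1 + 3×5×9 ≡ 25 (mod 55)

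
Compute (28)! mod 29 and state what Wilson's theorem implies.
(28)! mod 29 = 28. Since this equals -1 (mod 29), Wilson confirms 29 is prime.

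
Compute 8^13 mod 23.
By repeated squaring mod 23: 8^{1}≡8, 8^{2}≡18, 8^{4}≡2, 8^{8}≡4. Then 8^{13} = 8^{8+4+1} ≡ 4 × 2 × 8 ≡ 18 mod 23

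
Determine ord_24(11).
Powers of 11 mod 24: 11^1≡11, 11^2≡1. So the order of 11 is 2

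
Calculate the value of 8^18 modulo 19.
Using Fermat: 8^{18} ≡ 1 mod 19. 18 ≡ 0 mod 18. So 8^{18} ≡ 8^{0} ≡ 1 mod 19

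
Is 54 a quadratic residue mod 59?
By Euler's criterion: 54^{29} ≡ 58 mod 59. Since this equals -1 (≡ 58), 54 is not a QR.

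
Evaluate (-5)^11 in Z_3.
Using Fermat: (-5)^{2} ≡ 1 (mod 3). 11 ≡ 1 (mod 2). So (-5)^{11} ≡ (-5)^{1} ≡ 1 (mod 3)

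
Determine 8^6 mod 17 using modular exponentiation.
By repeated squaring (mod 17): 8^{1}≡8, 8^{2}≡13, 8^{4}≡16. Then 8^{6} = 8^{4+2} ≡ 16 × 13 ≡ 4 (mod 17)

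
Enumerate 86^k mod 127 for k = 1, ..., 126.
86^1, 86^2, ..., 86^{126} mod 127: [86, 30, 40, 11, 57, 76, 59, 121, 119, 74, 14, 61, 39, 52, 27, 36, 48, 64, 43, 15, 20, 69, 92, 38, 93, 124, 123, 37, 7, 94, 83, 26, 77, 18, 24, 32, 85, 71, 10, 98, 46, 19, 110, 62, 125, 82, 67, 47, 105, 13, 102, 9, 12, 16, 106, 99, 5, 49, 23, 73, 55, 31, 126, 41, 97, 87, 116, 70, 51, 68, 6, 8, 53, 113, 66, 88, 75, 100, 91, 79, 63, 84, 112, 107, 58, 35, 89, 34, 3, 4, 90, 120, 33, 44, 101, 50, 109, 103, 95, 42, 56, 117, 29, 81, 108, 17, 65, 2, 45, 60, 80, 22, 114, 25, 118, 115, 111, 21, 28, 122, 78, 104, 54, 72, 96, 1]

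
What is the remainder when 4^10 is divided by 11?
Using Fermat: 4^{10} ≡ 1 (mod 11). 10 ≡ 0 (mod 10). So 4^{10} ≡ 4^{0} ≡ 1 (mod 11)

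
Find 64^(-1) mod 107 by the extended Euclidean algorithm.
Extended GCD: 64(-5) + 107(3) = 1. So 64^(-1) ≡ -5 ≡ 102 mod 107. Verify: 64 × 102 = 6528 ≡ 1 mod 107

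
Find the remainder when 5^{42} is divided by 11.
By Fermat: 5^{10} ≡ 1 (mod 11). 42 = 4×10 + 2. So 5^{42} ≡ 5^{2} ≡ 3 (mod 11)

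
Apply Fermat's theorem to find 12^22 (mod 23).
By Fermat's Little Theorem, 12^{22} ≡ 1 (mod 23) since 23 is prime and gcd(12, 23) = 1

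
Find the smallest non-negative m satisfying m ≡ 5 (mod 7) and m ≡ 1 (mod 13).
M = 7 × 13 = 91. M₁ = 13, y₁ ≡ 6 (mod 7). M₂ = 7, y₂ ≡ 2 (mod 13). m = 5×13×6 + 1×7×2 ≡ 40 (mod 91)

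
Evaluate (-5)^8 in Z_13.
By repeated squaring mod 13: (-5)^{1}≡8, (-5)^{2}≡12, (-5)^{4}≡1, (-5)^{8}≡1. So (-5)^{8} ≡ 1 mod 13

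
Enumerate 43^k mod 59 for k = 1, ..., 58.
43^1, 43^2, ..., 43^{58} mod 59: [43, 20, 34, 46, 31, 35, 30, 51, 10, 17, 23, 45, 47, 15, 55, 5, 38, 41, 52, 53, 37, 57, 32, 19, 50, 26, 56, 48, 58, 16, 39, 25, 13, 28, 24, 29, 8, 49, 42, 36, 14, 12, 44, 4, 54, 21, 18, 7, 6, 22, 2, 27, 40, 9, 33, 3, 11, 1]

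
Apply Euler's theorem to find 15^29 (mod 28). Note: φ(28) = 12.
By Euler: 15^{12} ≡ 1 (mod 28) since gcd(15, 28) = 1. 29 = 2×12 + 5. So 15^{29} ≡ 15^{5} ≡ 15 (mod 28)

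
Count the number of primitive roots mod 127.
A prime p has φ(p-1) primitive roots; here φ(126) = 36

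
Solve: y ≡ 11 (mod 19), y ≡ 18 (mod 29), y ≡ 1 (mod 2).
M = 19 × 29 × 2 = 1102. M₁ = 58, y₁ ≡ 1 (mod 19). M₂ = 38, y₂ ≡ 13 (mod 29). M₃ = 551, y₃ ≡ 1 (mod 2). y = 11×58×1 + 18×38×13 + 1×551×1 ≡ 163 (mod 1102)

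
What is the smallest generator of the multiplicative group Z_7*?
g = 3. Powers: [3, 2, 6, 4, 5, 1] generates all 6 non-zero residues.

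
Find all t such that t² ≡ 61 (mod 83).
The square roots of 61 mod 83 are 12 and 71. Verify: 12² = 144 ≡ 61 (mod 83)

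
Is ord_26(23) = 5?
Powers of 23 mod 26: 23^1≡23, 23^2≡9, 23^3≡25, 23^4≡3, 23^5≡17, 23^6≡1. 23^5≡17≢1, so ord ≠ 5. No, the actual order is 6.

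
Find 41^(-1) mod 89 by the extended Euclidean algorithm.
Extended GCD: 41(-13) + 89(6) = 1. So 41^(-1) ≡ -13 ≡ 76 mod 89. Verify: 41 × 76 = 3116 ≡ 1 mod 89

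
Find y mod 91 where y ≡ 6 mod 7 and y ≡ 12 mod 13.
M = 7 × 13 = 91. M₁ = 13, y₁ ≡ 6 mod 7. M₂ = 7, y₂ ≡ 2 mod 13. y = 6×13×6 + 12×7×2 ≡ 90 mod 91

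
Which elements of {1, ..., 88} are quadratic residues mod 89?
Quadratic residues modulo 89: {1, 2, 4, 5, 8, 9, 10, 11, 16, 17, 18, 20, 21, 22, 25, 32, 34, 36, 39, 40, 42, 44, 45, 47, 49, 50, 53, 55, 57, 64, 67, 68, 69, 71, 72, 73, 78, 79, 80, 81, 84, 85, 87, 88}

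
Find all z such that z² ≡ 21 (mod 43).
The square roots of 21 mod 43 are 35 and 8. Verify: 35² = 1225 ≡ 21 (mod 43)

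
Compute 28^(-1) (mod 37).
Since 37 is prime, by Fermat 28^(-1) ≡ 28^{35} ≡ 4 (mod 37). Verify: 28 × 4 = 112 ≡ 1 (mod 37)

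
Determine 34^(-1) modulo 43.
Since 43 is prime, by Fermat 34^(-1) ≡ 34^{41} ≡ 19 mod 43. Verify: 34 × 19 = 646 ≡ 1 mod 43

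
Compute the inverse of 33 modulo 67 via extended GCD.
Extended GCD: 33(-2) + 67(1) = 1. So 33^(-1) ≡ -2 ≡ 65 mod 67. Verify: 33 × 65 = 2145 ≡ 1 mod 67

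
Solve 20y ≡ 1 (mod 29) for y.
Since 29 is prime, by Fermat 20^(-1) ≡ 20^{27} ≡ 16 (mod 29). Verify: 20 × 16 = 320 ≡ 1 (mod 29)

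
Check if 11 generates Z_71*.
ord_71(11) divides 70. For each prime q|70: 11^{35}≡70, 11^{14}≡54, 11^{10}≡32, none ≡ 1. So 11 has order 70 and is a primitive root mod 71.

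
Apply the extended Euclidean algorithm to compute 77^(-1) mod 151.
Extended GCD: 77(51) + 151(-26) = 1. So 77^(-1) ≡ 51 (mod 151). Verify: 77 × 51 = 3927 ≡ 1 (mod 151)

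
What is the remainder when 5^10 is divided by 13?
By repeated squaring mod 13: 5^{1}≡5, 5^{2}≡12, 5^{4}≡1, 5^{8}≡1. Then 5^{10} = 5^{8+2} ≡ 1 × 12 ≡ 12 mod 13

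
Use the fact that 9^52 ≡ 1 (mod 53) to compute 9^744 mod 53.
By Fermat: 9^{52} ≡ 1 (mod 53). 744 ≡ 16 (mod 52). So 9^{744} ≡ 9^{16} ≡ 13 (mod 53)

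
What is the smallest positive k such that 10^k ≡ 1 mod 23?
Powers of 10 mod 23: 10^1≡10, 10^2≡8, 10^3≡11, 10^4≡18, 10^5≡19, 10^6≡6, 10^7≡14, 10^8≡2, 10^9≡20, 10^10≡16, 10^11≡22, 10^12≡13, 10^13≡15, 10^14≡12, 10^15≡5, 10^16≡4, 10^17≡17, 10^18≡9, 10^19≡21, 10^20≡3, 10^21≡7, 10^22≡1. Order = 22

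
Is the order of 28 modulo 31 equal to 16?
Powers of 28 mod 31: 28^1≡28, 28^2≡9, 28^3≡4, 28^4≡19, 28^5≡5, 28^6≡16, 28^7≡14, 28^8≡20, 28^9≡2, 28^10≡25, 28^11≡18, 28^12≡8, 28^13≡7, 28^14≡10, 28^15≡1. Already 28^15≡1, so the order is 15 < 16. No, the actual order is 15.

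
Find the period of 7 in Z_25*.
Powers of 7 mod 25: 7^1≡7, 7^2≡24, 7^3≡18, 7^4≡1. So the order of 7 is 4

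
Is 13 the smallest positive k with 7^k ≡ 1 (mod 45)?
Powers of 7 mod 45: 7^1≡7, 7^2≡4, 7^3≡28, 7^4≡16, 7^5≡22, 7^6≡19, 7^7≡43, 7^8≡31, 7^9≡37, 7^10≡34, 7^11≡13, 7^12≡1. Already 7^12≡1, so the order is 12 < 13. No, the actual order is 12.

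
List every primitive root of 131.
There are φ(130) = 48 primitive roots mod 131: {2, 6, 8, 10, 14, 17, 22, 23, 26, 29, 30, 31, 37, 40, 50, 54, 56, 57, 66, 67, 72, 76, 82, 83, 85, 87, 88, 90, 93, 95, 96, 97, 98, 103, 104, 106, 110, 111, 115, 116, 118, 119, 120, 122, 124, 126, 127, 128}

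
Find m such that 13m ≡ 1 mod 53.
Since 53 is prime, by Fermat 13^(-1) ≡ 13^{51} ≡ 49 mod 53. Verify: 13 × 49 = 637 ≡ 1 mod 53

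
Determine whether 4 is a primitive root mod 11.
4^{5} ≡ 1 mod 11 and 5 < 10, so ord_11(4) = 5 ≠ 10 and 4 is not a primitive root.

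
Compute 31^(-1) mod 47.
Since 47 is prime, by Fermat 31^(-1) ≡ 31^{45} ≡ 44 mod 47. Verify: 31 × 44 = 1364 ≡ 1 mod 47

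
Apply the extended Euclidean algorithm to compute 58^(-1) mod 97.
Extended GCD: 58(-5) + 97(3) = 1. So 58^(-1) ≡ -5 ≡ 92 (mod 97). Verify: 58 × 92 = 5336 ≡ 1 (mod 97)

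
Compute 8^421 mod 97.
Using Fermat: 8^{96} ≡ 1 mod 97. 421 ≡ 37 mod 96. So 8^{421} ≡ 8^{37} ≡ 79 mod 97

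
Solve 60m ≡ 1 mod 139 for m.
Since 139 is prime, by Fermat 60^(-1) ≡ 60^{137} ≡ 95 mod 139. Verify: 60 × 95 = 5700 ≡ 1 mod 139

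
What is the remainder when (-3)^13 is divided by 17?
By repeated squaring (mod 17): (-3)^{1}≡14, (-3)^{2}≡9, (-3)^{4}≡13, (-3)^{8}≡16. Then (-3)^{13} = (-3)^{8+4+1} ≡ 16 × 13 × 14 ≡ 5 (mod 17)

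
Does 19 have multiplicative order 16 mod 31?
Powers of 19 mod 31: 19^1≡19, 19^2≡20, 19^3≡8, 19^4≡28, 19^5≡5, 19^6≡2, 19^7≡7, 19^8≡9, 19^9≡16, 19^10≡25, 19^11≡10, 19^12≡4, 19^13≡14, 19^14≡18, 19^15≡1. Already 19^15≡1, so the order is 15 < 16. No, the actual order is 15.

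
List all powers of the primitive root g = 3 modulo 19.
3^1, 3^2, ..., 3^{18} mod 19: [3, 9, 8, 5, 15, 7, 2, 6, 18, 16, 10, 11, 14, 4, 12, 17, 13, 1]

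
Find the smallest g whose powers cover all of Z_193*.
g = 5. For each prime q|192: 5^{96}≡192, 5^{64}≡84, none ≡ 1, so ord_193(5) = 192 and 5 is a primitive root.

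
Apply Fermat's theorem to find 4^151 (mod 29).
By Fermat: 4^{28} ≡ 1 (mod 29). 151 = 5×28 + 11. So 4^{151} ≡ 4^{11} ≡ 5 (mod 29)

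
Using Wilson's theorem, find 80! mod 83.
(82)! = (80)! × (81) × (82) ≡ -1 mod 83. So (80)! ≡ -1 × [(82)(81)]^(-1) ≡ 41 mod 83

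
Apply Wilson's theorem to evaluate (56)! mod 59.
(58)! = (56)! × (57) × (58) ≡ -1 (mod 59). So (56)! ≡ -1 × [(58)(57)]^(-1) ≡ 29 (mod 59)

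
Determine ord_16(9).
Powers of 9 mod 16: 9^1≡9, 9^2≡1. Order = 2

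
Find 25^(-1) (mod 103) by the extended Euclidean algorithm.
Extended GCD: 25(33) + 103(-8) = 1. So 25^(-1) ≡ 33 (mod 103). Verify: 25 × 33 = 825 ≡ 1 (mod 103)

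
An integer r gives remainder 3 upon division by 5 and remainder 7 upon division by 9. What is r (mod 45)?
M = 5 × 9 = 45. M₁ = 9, y₁ ≡ 4 (mod 5). M₂ = 5, y₂ ≡ 2 (mod 9). r = 3×9×4 + 7×5×2 ≡ 43 (mod 45)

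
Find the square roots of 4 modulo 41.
The square roots of 4 mod 41 are 2 and 39. Verify: 2² = 4 ≡ 4 (mod 41)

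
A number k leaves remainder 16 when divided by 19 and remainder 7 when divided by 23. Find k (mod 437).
M = 19 × 23 = 437. M₁ = 23, y₁ ≡ 5 (mod 19). M₂ = 19, y₂ ≡ 17 (mod 23). k = 16×23×5 + 7×19×17 ≡ 168 (mod 437)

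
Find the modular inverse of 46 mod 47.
Since 47 is prime, by Fermat 46^(-1) ≡ 46^{45} ≡ 46 mod 47. Verify: 46 × 46 = 2116 ≡ 1 mod 47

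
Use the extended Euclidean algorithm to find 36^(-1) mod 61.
Extended GCD: 36(-22) + 61(13) = 1. So 36^(-1) ≡ -22 ≡ 39 mod 61. Verify: 36 × 39 = 1404 ≡ 1 mod 61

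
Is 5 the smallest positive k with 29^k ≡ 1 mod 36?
Powers of 29 mod 36: 29^1≡29, 29^2≡13, 29^3≡17, 29^4≡25, 29^5≡5, 29^6≡1. 29^5≡5≢1, so ord ≠ 5. No, the actual order is 6.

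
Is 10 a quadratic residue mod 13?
By Euler's criterion: 10^{6} ≡ 1 mod 13. Since this equals 1, 10 is a QR.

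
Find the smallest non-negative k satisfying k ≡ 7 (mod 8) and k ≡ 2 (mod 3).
M = 8 × 3 = 24. M₁ = 3, y₁ ≡ 3 (mod 8). M₂ = 8, y₂ ≡ 2 (mod 3). k = 7×3×3 + 2×8×2 ≡ 23 (mod 24)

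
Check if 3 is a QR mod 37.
By Euler's criterion: 3^{18} ≡ 1 mod 37. Since this equals 1, 3 is a QR.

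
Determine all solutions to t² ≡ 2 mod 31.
The square roots of 2 mod 31 are 8 and 23. Verify: 8² = 64 ≡ 2 mod 31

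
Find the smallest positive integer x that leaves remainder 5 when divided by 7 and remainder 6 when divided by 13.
M = 7 × 13 = 91. M₁ = 13, y₁ ≡ 6 (mod 7). M₂ = 7, y₂ ≡ 2 (mod 13). x = 5×13×6 + 6×7×2 ≡ 19 (mod 91)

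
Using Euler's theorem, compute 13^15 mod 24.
By Euler: 13^{8} ≡ 1 (mod 24) since gcd(13, 24) = 1. 15 = 1×8 + 7. So 13^{15} ≡ 13^{7} ≡ 13 (mod 24)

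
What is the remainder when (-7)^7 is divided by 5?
Using Fermat: (-7)^{4} ≡ 1 (mod 5). 7 ≡ 3 (mod 4). So (-7)^{7} ≡ (-7)^{3} ≡ 2 (mod 5)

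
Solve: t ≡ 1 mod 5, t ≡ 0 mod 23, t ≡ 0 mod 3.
M = 5 × 23 × 3 = 345. M₁ = 69, y₁ ≡ 4 mod 5. M₂ = 15, y₂ ≡ 20 mod 23. M₃ = 115, y₃ ≡ 1 mod 3. t = 1×69×4 + 0×15×20 + 0×115×1 ≡ 276 mod 345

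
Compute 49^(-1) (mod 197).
Since 197 is prime, by Fermat 49^(-1) ≡ 49^{195} ≡ 193 (mod 197). Verify: 49 × 193 = 9457 ≡ 1 (mod 197)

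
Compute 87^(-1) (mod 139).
Since 139 is prime, by Fermat 87^(-1) ≡ 87^{137} ≡ 8 (mod 139). Verify: 87 × 8 = 696 ≡ 1 (mod 139)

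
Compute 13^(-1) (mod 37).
Since 37 is prime, by Fermat 13^(-1) ≡ 13^{35} ≡ 20 (mod 37). Verify: 13 × 20 = 260 ≡ 1 (mod 37)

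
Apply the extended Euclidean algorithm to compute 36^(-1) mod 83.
Extended GCD: 36(30) + 83(-13) = 1. So 36^(-1) ≡ 30 mod 83. Verify: 36 × 30 = 1080 ≡ 1 mod 83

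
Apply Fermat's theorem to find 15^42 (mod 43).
By Fermat's Little Theorem, 15^{42} ≡ 1 (mod 43) since 43 is prime and gcd(15, 43) = 1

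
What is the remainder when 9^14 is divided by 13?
Using Fermat: 9^{12} ≡ 1 mod 13. 14 ≡ 2 mod 12. So 9^{14} ≡ 9^{2} ≡ 3 mod 13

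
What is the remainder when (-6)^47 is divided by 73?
By repeated squaring mod 73: (-6)^{1}≡67, (-6)^{2}≡36, (-6)^{4}≡55, (-6)^{8}≡32, (-6)^{16}≡2, (-6)^{32}≡4. Then (-6)^{47} = (-6)^{32+8+4+2+1} ≡ 4 × 32 × 55 × 36 × 67 ≡ 23 mod 73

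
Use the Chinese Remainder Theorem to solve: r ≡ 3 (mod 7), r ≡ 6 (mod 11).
M = 7 × 11 = 77. M₁ = 11, y₁ ≡ 2 (mod 7). M₂ = 7, y₂ ≡ 8 (mod 11). r = 3×11×2 + 6×7×8 ≡ 17 (mod 77)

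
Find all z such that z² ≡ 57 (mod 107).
The square roots of 57 mod 107 are 48 and 59. Verify: 48² = 2304 ≡ 57 (mod 107)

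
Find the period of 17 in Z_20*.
Powers of 17 mod 20: 17^1≡17, 17^2≡9, 17^3≡13, 17^4≡1. So the order of 17 is 4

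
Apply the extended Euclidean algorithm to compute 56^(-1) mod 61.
Extended GCD: 56(12) + 61(-11) = 1. So 56^(-1) ≡ 12 mod 61. Verify: 56 × 12 = 672 ≡ 1 mod 61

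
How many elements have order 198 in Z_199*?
Number of primitive roots mod 199 = φ(p-1) = φ(198) = 60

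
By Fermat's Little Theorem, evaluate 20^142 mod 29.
By Fermat: 20^{28} ≡ 1 mod 29. 142 = 5×28 + 2. So 20^{142} ≡ 20^{2} ≡ 23 mod 29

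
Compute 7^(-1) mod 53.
Since 53 is prime, by Fermat 7^(-1) ≡ 7^{51} ≡ 38 mod 53. Verify: 7 × 38 = 266 ≡ 1 mod 53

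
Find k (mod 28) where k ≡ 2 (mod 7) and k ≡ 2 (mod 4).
M = 7 × 4 = 28. M₁ = 4, y₁ ≡ 2 (mod 7). M₂ = 7, y₂ ≡ 3 (mod 4). k = 2×4×2 + 2×7×3 ≡ 2 (mod 28)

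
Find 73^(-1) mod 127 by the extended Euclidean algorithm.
Extended GCD: 73(-40) + 127(23) = 1. So 73^(-1) ≡ -40 ≡ 87 mod 127. Verify: 73 × 87 = 6351 ≡ 1 mod 127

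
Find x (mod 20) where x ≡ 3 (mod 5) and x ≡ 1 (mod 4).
M = 5 × 4 = 20. M₁ = 4, y₁ ≡ 4 (mod 5). M₂ = 5, y₂ ≡ 1 (mod 4). x = 3×4×4 + 1×5×1 ≡ 13 (mod 20)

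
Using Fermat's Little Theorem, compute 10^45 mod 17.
By Fermat: 10^{16} ≡ 1 (mod 17). 45 = 2×16 + 13. So 10^{45} ≡ 10^{13} ≡ 11 (mod 17)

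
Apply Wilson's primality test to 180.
(179)! mod 180 = 0. Since 0 ≢ -1 (mod 180), 180 is not prime.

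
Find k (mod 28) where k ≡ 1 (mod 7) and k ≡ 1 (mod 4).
M = 7 × 4 = 28. M₁ = 4, y₁ ≡ 2 (mod 7). M₂ = 7, y₂ ≡ 3 (mod 4). k = 1×4×2 + 1×7×3 ≡ 1 (mod 28)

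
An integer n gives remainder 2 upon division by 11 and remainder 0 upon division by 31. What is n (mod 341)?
M = 11 × 31 = 341. M₁ = 31, y₁ ≡ 5 (mod 11). M₂ = 11, y₂ ≡ 17 (mod 31). n = 2×31×5 + 0×11×17 ≡ 310 (mod 341)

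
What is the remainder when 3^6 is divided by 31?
By repeated squaring (mod 31): 3^{1}≡3, 3^{2}≡9, 3^{4}≡19. Then 3^{6} = 3^{4+2} ≡ 19 × 9 ≡ 16 (mod 31)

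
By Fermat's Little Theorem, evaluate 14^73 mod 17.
By Fermat: 14^{16} ≡ 1 (mod 17). 73 = 4×16 + 9. So 14^{73} ≡ 14^{9} ≡ 3 (mod 17)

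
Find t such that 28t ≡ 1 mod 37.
Since 37 is prime, by Fermat 28^(-1) ≡ 28^{35} ≡ 4 mod 37. Verify: 28 × 4 = 112 ≡ 1 mod 37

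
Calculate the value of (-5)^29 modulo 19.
Using Fermat: (-5)^{18} ≡ 1 (mod 19). 29 ≡ 11 (mod 18). So (-5)^{29} ≡ (-5)^{11} ≡ 13 (mod 19)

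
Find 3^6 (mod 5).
Using Fermat: 3^{4} ≡ 1 (mod 5). 6 ≡ 2 (mod 4). So 3^{6} ≡ 3^{2} ≡ 4 (mod 5)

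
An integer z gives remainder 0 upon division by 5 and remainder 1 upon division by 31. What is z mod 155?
M = 5 × 31 = 155. M₁ = 31, y₁ ≡ 1 mod 5. M₂ = 5, y₂ ≡ 25 mod 31. z = 0×31×1 + 1×5×25 ≡ 125 mod 155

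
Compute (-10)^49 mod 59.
By repeated squaring mod 59: (-10)^{1}≡49, (-10)^{2}≡41, (-10)^{4}≡29, (-10)^{8}≡15, (-10)^{16}≡48, (-10)^{32}≡3. Then (-10)^{49} = (-10)^{32+16+1} ≡ 3 × 48 × 49 ≡ 35 mod 59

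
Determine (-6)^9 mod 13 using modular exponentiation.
By repeated squaring (mod 13): (-6)^{1}≡7, (-6)^{2}≡10, (-6)^{4}≡9, (-6)^{8}≡3. Then (-6)^{9} = (-6)^{8+1} ≡ 3 × 7 ≡ 8 (mod 13)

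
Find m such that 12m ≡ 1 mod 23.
Since 23 is prime, by Fermat 12^(-1) ≡ 12^{21} ≡ 2 mod 23. Verify: 12 × 2 = 24 ≡ 1 mod 23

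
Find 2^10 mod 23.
By repeated squaring mod 23: 2^{1}≡2, 2^{2}≡4, 2^{4}≡16, 2^{8}≡3. Then 2^{10} = 2^{8+2} ≡ 3 × 4 ≡ 12 mod 23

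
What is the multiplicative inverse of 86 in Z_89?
Since 89 is prime, by Fermat 86^(-1) ≡ 86^{87} ≡ 59 mod 89. Verify: 86 × 59 = 5074 ≡ 1 mod 89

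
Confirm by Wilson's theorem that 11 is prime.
(10)! mod 11 = 10. Since this equals -1 mod 11, Wilson confirms 11 is prime.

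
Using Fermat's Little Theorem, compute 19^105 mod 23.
By Fermat: 19^{22} ≡ 1 (mod 23). 105 = 4×22 + 17. So 19^{105} ≡ 19^{17} ≡ 21 (mod 23)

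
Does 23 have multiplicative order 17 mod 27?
Powers of 23 mod 27: 23^1≡23, 23^2≡16, 23^3≡17, 23^4≡13, 23^5≡2, 23^6≡19, 23^7≡5, 23^8≡7, 23^9≡26, 23^10≡4, 23^11≡11, 23^12≡10, 23^13≡14, 23^14≡25, 23^15≡8, 23^16≡22, 23^17≡20, 23^18≡1. 23^17≡20≢1, so ord ≠ 17. No, the actual order is 18.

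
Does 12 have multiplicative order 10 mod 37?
Powers of 12 mod 37: 12^1≡12, 12^2≡33, 12^3≡26, 12^4≡16, 12^5≡7, 12^6≡10, 12^7≡9, 12^8≡34, 12^9≡1. Already 12^9≡1, so the order is 9 < 10. No, the actual order is 9.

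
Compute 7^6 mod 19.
By repeated squaring mod 19: 7^{1}≡7, 7^{2}≡11, 7^{4}≡7. Then 7^{6} = 7^{4+2} ≡ 7 × 11 ≡ 1 mod 19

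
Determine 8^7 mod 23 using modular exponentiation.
By repeated squaring mod 23: 8^{1}≡8, 8^{2}≡18, 8^{4}≡2. Then 8^{7} = 8^{4+2+1} ≡ 2 × 18 × 8 ≡ 12 mod 23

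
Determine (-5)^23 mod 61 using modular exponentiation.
By repeated squaring (mod 61): (-5)^{1}≡56, (-5)^{2}≡25, (-5)^{4}≡15, (-5)^{8}≡42, (-5)^{16}≡56. Then (-5)^{23} = (-5)^{16+4+2+1} ≡ 56 × 15 × 25 × 56 ≡ 42 (mod 61)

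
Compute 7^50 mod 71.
By repeated squaring mod 71: 7^{1}≡7, 7^{2}≡49, 7^{4}≡58, 7^{8}≡27, 7^{16}≡19, 7^{32}≡6. Then 7^{50} = 7^{32+16+2} ≡ 6 × 19 × 49 ≡ 48 mod 71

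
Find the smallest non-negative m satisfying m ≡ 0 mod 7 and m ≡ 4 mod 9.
M = 7 × 9 = 63. M₁ = 9, y₁ ≡ 4 mod 7. M₂ = 7, y₂ ≡ 4 mod 9. m = 0×9×4 + 4×7×4 ≡ 49 mod 63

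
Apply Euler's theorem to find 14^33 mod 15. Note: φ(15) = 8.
By Euler: 14^{8} ≡ 1 mod 15 since gcd(14, 15) = 1. 33 = 4×8 + 1. So 14^{33} ≡ 14^{1} ≡ 14 mod 15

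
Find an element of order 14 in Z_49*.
6 has order 14 mod 49 since 6^{14} ≡ 1 mod 49 and no smaller power works.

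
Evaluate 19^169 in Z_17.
Using Fermat: 19^{16} ≡ 1 (mod 17). 169 ≡ 9 (mod 16). So 19^{169} ≡ 19^{9} ≡ 2 (mod 17)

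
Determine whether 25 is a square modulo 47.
By Euler's criterion: 25^{23} ≡ 1 mod 47. Since this equals 1, 25 is a QR.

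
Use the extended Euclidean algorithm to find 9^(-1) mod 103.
Extended GCD: 9(23) + 103(-2) = 1. So 9^(-1) ≡ 23 mod 103. Verify: 9 × 23 = 207 ≡ 1 mod 103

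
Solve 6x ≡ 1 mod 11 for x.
Since 11 is prime, by Fermat 6^(-1) ≡ 6^{9} ≡ 2 mod 11. Verify: 6 × 2 = 12 ≡ 1 mod 11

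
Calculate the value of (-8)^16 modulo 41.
By repeated squaring (mod 41): (-8)^{1}≡33, (-8)^{2}≡23, (-8)^{4}≡37, (-8)^{8}≡16, (-8)^{16}≡10. So (-8)^{16} ≡ 10 (mod 41)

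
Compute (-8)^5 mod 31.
By repeated squaring (mod 31): (-8)^{1}≡23, (-8)^{2}≡2, (-8)^{4}≡4. Then (-8)^{5} = (-8)^{4+1} ≡ 4 × 23 ≡ 30 (mod 31)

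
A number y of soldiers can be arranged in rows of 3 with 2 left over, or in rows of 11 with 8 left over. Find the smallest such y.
M = 3 × 11 = 33. M₁ = 11, y₁ ≡ 2 mod 3. M₂ = 3, y₂ ≡ 4 mod 11. y = 2×11×2 + 8×3×4 ≡ 8 mod 33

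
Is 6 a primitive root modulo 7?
6^{2} ≡ 1 (mod 7) and 2 < 6, so ord_7(6) = 2 ≠ 6 and 6 is not a primitive root.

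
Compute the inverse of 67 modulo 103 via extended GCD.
Extended GCD: 67(20) + 103(-13) = 1. So 67^(-1) ≡ 20 mod 103. Verify: 67 × 20 = 1340 ≡ 1 mod 103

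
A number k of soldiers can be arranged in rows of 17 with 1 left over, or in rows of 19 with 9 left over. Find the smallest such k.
M = 17 × 19 = 323. M₁ = 19, y₁ ≡ 9 (mod 17). M₂ = 17, y₂ ≡ 9 (mod 19). k = 1×19×9 + 9×17×9 ≡ 256 (mod 323)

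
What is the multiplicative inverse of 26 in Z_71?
Since 71 is prime, by Fermat 26^(-1) ≡ 26^{69} ≡ 41 mod 71. Verify: 26 × 41 = 1066 ≡ 1 mod 71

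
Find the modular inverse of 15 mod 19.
Since 19 is prime, by Fermat 15^(-1) ≡ 15^{17} ≡ 14 (mod 19). Verify: 15 × 14 = 210 ≡ 1 (mod 19)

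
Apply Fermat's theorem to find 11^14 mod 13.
By Fermat: 11^{12} ≡ 1 mod 13. So 11^{14} = 11^{12} · 11^{2} ≡ 11^{2} ≡ 4 mod 13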